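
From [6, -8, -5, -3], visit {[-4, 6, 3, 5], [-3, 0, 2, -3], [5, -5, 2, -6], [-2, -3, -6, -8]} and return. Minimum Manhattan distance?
98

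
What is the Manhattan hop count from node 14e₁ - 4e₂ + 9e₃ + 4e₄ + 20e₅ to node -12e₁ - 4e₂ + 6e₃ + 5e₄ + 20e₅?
30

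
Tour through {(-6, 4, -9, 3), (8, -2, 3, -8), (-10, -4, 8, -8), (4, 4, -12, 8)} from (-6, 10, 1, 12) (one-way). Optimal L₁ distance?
109
(one optimal route: (-6, 10, 1, 12) → (-6, 4, -9, 3) → (4, 4, -12, 8) → (8, -2, 3, -8) → (-10, -4, 8, -8))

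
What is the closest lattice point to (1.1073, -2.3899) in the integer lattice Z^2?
(1, -2)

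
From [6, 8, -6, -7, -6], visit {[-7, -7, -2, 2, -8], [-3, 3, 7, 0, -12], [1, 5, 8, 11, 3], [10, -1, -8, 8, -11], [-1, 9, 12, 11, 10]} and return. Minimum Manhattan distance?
212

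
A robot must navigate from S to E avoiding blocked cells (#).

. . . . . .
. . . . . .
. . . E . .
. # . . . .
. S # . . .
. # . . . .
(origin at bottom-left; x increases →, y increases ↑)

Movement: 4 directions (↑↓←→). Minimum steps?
6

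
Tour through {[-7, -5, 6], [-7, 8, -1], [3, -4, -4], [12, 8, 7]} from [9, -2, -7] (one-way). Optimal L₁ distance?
79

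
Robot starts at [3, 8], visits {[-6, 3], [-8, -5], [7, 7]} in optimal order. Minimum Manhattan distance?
32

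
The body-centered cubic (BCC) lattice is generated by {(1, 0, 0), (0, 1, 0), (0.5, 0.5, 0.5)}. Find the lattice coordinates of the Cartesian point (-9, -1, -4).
-5b₁ + 3b₂ - 8b₃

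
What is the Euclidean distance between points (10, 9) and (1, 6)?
9.48683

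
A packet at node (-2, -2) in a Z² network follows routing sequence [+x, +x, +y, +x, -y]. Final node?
(1, -2)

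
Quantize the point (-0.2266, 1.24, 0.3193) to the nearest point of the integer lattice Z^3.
(0, 1, 0)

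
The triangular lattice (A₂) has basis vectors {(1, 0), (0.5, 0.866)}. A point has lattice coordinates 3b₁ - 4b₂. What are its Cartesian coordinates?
(1, -3.464)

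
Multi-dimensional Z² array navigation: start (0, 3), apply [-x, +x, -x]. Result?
(-1, 3)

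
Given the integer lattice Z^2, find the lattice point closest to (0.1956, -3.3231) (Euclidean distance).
(0, -3)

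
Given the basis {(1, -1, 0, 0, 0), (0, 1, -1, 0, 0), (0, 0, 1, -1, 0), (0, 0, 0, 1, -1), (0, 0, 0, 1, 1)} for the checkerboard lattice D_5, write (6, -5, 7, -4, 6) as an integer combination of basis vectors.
6b₁ + b₂ + 8b₃ - b₄ + 5b₅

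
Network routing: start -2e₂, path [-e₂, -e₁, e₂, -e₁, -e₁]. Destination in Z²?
(-3, -2)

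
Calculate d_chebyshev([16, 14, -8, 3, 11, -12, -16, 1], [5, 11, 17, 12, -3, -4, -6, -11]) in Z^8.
25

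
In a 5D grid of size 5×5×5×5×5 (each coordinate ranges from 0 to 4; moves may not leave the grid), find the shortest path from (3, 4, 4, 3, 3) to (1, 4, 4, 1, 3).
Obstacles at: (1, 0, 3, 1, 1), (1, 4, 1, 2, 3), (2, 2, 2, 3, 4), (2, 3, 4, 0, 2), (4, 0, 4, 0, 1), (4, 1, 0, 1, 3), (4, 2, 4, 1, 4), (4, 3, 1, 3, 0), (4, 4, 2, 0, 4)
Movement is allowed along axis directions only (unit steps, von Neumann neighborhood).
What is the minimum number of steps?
4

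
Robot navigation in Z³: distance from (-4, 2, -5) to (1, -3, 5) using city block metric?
20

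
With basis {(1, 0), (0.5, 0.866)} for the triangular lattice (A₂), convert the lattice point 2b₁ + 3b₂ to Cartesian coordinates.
(3.5, 2.598)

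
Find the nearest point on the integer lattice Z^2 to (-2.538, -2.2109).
(-3, -2)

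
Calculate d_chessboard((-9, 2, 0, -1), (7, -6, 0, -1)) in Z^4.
16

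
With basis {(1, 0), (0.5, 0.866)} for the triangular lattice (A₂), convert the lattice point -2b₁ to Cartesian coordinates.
(-2, 0)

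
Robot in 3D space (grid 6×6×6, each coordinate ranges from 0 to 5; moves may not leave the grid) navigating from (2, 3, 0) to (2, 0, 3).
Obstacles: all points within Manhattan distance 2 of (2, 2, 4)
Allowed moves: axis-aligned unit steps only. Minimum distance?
6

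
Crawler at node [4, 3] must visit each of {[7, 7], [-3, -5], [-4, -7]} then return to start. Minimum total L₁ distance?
50
(one optimal route: (4, 3) → (7, 7) → (-3, -5) → (-4, -7) → (4, 3))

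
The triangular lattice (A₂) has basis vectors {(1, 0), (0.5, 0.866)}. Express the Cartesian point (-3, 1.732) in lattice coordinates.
-4b₁ + 2b₂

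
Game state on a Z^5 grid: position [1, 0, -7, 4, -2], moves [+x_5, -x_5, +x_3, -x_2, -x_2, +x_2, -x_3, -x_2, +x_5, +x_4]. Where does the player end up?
(1, -2, -7, 5, -1)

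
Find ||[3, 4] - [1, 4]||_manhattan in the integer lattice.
2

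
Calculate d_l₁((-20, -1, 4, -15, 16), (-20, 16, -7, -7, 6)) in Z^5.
46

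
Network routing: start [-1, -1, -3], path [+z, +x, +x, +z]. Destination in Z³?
(1, -1, -1)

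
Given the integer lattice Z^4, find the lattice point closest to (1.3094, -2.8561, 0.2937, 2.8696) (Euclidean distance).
(1, -3, 0, 3)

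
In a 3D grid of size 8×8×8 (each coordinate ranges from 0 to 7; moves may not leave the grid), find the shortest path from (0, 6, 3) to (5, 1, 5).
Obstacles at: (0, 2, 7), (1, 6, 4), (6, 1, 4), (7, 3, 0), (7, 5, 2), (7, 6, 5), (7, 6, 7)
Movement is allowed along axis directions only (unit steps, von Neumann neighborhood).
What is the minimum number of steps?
12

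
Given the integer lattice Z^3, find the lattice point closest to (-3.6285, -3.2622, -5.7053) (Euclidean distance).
(-4, -3, -6)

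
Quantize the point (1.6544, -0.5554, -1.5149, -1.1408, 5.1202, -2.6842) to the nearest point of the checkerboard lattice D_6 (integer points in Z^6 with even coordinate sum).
(2, -1, -2, -1, 5, -3)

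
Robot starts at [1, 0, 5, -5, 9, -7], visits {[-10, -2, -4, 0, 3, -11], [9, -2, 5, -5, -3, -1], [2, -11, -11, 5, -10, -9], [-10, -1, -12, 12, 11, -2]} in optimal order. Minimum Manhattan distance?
171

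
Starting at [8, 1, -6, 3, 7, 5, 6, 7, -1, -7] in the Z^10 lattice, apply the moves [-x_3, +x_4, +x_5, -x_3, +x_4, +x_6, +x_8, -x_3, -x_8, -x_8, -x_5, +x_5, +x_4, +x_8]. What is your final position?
(8, 1, -9, 6, 8, 6, 6, 7, -1, -7)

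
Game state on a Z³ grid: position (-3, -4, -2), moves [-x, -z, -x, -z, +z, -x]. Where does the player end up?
(-6, -4, -3)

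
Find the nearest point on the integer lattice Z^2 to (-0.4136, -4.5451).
(0, -5)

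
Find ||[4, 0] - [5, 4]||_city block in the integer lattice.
5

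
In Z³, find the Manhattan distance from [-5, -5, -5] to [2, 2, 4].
23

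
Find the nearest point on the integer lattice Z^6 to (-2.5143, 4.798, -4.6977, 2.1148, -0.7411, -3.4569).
(-3, 5, -5, 2, -1, -3)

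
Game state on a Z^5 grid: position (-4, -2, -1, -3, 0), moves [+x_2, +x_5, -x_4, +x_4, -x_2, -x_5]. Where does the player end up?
(-4, -2, -1, -3, 0)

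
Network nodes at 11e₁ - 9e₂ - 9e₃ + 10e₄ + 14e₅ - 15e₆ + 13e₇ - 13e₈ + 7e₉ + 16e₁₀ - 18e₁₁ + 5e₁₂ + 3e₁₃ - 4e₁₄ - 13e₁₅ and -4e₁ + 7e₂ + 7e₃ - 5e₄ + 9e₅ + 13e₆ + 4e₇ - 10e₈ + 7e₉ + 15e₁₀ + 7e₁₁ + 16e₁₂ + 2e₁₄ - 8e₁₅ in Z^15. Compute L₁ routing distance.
158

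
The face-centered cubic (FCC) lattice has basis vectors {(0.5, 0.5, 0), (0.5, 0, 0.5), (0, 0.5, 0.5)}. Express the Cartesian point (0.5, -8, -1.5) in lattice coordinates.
-6b₁ + 7b₂ - 10b₃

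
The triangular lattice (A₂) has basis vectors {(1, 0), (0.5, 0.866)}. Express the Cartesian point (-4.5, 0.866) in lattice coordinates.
-5b₁ + b₂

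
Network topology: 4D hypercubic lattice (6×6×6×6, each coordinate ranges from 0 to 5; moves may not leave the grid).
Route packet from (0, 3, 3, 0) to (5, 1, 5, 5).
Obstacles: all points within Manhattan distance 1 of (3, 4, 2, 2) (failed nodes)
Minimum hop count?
14
(one shortest path: (0, 3, 3, 0) → (1, 3, 3, 0) → (2, 3, 3, 0) → (3, 3, 3, 0) → (4, 3, 3, 0) → (5, 3, 3, 0) → (5, 2, 3, 0) → (5, 1, 3, 0) → (5, 1, 4, 0) → (5, 1, 5, 0) → (5, 1, 5, 1) → (5, 1, 5, 2) → (5, 1, 5, 3) → (5, 1, 5, 4) → (5, 1, 5, 5))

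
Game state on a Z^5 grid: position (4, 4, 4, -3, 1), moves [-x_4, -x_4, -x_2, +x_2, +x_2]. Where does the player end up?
(4, 5, 4, -5, 1)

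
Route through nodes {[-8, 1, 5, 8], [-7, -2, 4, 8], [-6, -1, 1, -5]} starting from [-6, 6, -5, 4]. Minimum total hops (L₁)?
44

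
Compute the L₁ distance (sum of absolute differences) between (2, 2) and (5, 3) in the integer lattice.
4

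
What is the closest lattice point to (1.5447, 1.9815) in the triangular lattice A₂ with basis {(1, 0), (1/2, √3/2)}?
(2, 1.732)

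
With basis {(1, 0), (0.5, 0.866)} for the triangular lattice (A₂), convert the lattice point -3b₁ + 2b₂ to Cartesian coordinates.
(-2, 1.732)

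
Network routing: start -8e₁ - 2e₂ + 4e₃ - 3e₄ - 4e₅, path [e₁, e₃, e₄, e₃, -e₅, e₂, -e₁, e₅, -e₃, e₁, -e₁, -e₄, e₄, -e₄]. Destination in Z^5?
(-8, -1, 5, -3, -4)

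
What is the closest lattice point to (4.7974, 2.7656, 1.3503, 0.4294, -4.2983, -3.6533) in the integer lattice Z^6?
(5, 3, 1, 0, -4, -4)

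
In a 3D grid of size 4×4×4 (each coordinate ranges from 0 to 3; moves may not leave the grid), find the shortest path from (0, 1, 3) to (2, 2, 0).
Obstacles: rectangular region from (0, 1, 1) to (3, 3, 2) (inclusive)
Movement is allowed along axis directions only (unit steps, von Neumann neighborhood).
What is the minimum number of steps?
8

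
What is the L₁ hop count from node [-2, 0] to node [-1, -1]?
2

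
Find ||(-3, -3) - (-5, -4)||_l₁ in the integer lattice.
3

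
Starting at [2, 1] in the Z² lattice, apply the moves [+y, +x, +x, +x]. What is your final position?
(5, 2)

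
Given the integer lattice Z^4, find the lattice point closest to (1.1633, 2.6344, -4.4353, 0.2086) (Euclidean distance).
(1, 3, -4, 0)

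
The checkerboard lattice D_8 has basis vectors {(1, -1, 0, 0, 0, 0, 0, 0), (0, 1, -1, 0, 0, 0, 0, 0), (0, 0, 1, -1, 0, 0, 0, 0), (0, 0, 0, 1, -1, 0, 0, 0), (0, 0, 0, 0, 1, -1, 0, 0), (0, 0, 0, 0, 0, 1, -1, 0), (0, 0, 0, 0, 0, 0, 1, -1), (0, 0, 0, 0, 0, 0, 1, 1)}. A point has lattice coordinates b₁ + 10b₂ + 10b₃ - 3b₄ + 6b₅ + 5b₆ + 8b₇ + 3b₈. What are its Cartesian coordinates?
(1, 9, 0, -13, 9, -1, 6, -5)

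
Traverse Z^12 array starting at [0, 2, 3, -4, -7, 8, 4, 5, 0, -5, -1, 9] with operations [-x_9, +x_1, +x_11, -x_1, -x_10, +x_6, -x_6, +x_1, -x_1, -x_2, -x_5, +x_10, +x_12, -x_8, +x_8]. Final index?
(0, 1, 3, -4, -8, 8, 4, 5, -1, -5, 0, 10)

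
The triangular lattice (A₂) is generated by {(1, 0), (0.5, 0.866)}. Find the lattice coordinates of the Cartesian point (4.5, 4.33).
2b₁ + 5b₂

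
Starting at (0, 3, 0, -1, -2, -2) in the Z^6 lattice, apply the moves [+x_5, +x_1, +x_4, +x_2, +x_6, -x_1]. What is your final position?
(0, 4, 0, 0, -1, -1)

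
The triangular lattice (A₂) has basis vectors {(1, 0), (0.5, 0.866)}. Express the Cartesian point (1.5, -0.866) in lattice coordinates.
2b₁ - b₂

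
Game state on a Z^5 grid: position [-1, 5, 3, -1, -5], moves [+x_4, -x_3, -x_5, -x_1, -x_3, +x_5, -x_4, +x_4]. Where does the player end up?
(-2, 5, 1, 0, -5)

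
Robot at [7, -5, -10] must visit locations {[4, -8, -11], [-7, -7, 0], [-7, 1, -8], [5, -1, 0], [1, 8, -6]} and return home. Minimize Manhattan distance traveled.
98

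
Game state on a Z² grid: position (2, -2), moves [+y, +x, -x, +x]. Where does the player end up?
(3, -1)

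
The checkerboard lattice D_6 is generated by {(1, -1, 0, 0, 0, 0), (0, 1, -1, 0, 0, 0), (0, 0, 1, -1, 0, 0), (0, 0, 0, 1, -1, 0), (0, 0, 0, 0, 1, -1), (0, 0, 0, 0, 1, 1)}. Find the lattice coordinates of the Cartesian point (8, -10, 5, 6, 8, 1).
8b₁ - 2b₂ + 3b₃ + 9b₄ + 8b₅ + 9b₆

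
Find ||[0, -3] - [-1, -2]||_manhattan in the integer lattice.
2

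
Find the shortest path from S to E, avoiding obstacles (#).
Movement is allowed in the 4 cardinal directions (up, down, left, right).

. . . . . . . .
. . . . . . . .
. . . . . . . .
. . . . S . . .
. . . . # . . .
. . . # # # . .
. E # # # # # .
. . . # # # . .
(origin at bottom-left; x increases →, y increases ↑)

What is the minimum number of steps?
6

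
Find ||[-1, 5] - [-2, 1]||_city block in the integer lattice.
5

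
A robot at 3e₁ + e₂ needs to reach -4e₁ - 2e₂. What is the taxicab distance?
10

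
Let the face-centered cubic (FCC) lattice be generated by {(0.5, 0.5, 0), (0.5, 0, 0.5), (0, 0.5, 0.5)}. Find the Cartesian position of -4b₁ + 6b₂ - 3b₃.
(1, -3.5, 1.5)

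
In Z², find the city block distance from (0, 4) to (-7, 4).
7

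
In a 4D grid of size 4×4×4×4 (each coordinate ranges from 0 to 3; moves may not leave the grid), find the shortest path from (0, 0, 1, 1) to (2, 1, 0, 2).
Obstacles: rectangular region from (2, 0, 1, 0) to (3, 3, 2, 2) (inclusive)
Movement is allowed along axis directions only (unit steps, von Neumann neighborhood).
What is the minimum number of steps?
5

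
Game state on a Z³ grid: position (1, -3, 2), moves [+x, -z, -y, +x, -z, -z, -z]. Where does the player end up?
(3, -4, -2)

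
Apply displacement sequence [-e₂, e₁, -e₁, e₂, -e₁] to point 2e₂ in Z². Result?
(-1, 2)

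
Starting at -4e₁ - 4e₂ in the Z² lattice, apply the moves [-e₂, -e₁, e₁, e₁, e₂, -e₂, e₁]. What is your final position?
(-2, -5)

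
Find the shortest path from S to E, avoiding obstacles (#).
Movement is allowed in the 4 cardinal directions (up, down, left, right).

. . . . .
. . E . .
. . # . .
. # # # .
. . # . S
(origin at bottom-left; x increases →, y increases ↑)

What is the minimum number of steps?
5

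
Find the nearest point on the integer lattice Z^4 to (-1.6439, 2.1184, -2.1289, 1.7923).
(-2, 2, -2, 2)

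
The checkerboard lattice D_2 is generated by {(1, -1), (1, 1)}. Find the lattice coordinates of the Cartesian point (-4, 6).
-5b₁ + b₂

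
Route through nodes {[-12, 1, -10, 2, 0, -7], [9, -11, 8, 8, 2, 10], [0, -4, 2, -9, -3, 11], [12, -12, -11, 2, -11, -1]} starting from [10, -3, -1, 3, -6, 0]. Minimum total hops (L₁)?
187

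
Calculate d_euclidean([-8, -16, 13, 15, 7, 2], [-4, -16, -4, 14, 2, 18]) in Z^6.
24.2281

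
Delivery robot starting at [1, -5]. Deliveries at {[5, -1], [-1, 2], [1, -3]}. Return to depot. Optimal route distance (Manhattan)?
26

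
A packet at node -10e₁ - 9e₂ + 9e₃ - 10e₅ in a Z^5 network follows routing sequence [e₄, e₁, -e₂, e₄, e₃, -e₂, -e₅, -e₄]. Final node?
(-9, -11, 10, 1, -11)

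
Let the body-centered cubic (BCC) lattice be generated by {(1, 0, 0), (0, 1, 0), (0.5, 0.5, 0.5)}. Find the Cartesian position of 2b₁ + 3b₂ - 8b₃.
(-2, -1, -4)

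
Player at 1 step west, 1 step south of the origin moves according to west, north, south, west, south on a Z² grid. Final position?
(-3, -2)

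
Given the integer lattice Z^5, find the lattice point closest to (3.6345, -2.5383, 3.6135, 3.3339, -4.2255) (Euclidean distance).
(4, -3, 4, 3, -4)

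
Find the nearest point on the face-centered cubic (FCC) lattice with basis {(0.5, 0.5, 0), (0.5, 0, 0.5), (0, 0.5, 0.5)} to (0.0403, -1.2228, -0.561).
(0, -1.5, -0.5)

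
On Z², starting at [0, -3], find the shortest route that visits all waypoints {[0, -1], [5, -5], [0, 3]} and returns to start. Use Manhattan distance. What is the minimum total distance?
26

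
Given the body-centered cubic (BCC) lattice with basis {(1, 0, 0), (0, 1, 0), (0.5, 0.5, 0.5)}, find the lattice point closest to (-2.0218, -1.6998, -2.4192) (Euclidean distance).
(-2, -2, -2)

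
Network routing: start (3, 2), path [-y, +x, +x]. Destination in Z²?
(5, 1)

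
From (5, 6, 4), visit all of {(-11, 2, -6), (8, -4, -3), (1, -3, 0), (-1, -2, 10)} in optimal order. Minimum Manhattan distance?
72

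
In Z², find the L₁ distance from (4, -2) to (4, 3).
5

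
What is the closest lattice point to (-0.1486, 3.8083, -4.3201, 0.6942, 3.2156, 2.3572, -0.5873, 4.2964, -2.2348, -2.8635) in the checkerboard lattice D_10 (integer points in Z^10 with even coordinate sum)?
(0, 4, -4, 1, 3, 2, -1, 4, -2, -3)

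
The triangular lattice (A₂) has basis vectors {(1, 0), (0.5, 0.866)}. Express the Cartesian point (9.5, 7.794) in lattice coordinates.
5b₁ + 9b₂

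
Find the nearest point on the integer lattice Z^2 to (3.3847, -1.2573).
(3, -1)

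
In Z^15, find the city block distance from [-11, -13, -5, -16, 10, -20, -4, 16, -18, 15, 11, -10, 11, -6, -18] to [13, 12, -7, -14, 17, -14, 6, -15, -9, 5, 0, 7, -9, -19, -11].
194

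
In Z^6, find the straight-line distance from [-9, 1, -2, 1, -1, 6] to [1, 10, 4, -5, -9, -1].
19.1311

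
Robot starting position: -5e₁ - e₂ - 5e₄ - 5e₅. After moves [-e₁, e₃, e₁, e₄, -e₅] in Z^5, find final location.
(-5, -1, 1, -4, -6)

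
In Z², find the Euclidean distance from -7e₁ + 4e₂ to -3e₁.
5.65685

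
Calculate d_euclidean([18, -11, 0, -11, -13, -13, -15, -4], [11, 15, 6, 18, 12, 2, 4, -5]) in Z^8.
53.0471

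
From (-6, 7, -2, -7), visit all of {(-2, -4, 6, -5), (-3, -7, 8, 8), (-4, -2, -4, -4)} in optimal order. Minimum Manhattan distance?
50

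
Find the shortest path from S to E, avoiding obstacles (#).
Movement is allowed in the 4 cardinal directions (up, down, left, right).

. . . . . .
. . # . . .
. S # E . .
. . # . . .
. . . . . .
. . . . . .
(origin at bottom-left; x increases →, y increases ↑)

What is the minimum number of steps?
6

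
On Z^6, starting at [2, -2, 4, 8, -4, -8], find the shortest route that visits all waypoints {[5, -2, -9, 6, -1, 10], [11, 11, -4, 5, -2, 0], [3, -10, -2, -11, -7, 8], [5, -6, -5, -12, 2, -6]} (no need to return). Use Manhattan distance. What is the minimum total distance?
154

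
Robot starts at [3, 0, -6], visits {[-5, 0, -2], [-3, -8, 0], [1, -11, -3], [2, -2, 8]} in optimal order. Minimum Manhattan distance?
55
(one optimal route: (3, 0, -6) → (-5, 0, -2) → (-3, -8, 0) → (1, -11, -3) → (2, -2, 8))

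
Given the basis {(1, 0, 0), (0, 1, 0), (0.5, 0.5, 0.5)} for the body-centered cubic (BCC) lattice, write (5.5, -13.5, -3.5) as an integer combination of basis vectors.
9b₁ - 10b₂ - 7b₃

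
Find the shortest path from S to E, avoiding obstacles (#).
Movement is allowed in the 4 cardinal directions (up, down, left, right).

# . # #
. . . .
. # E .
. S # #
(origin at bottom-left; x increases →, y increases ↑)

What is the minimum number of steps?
6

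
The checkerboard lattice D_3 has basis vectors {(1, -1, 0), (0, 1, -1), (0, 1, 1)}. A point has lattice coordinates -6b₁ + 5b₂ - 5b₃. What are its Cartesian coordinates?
(-6, 6, -10)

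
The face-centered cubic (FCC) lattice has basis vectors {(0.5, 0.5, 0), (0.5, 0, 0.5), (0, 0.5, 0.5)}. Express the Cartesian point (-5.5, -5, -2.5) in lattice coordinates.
-8b₁ - 3b₂ - 2b₃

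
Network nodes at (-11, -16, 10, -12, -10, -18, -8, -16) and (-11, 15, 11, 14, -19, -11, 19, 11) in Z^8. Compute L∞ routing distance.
31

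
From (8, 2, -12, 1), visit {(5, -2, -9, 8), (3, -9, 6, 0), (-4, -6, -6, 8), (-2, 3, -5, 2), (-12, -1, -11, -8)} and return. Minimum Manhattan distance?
156
(one optimal route: (8, 2, -12, 1) → (5, -2, -9, 8) → (-4, -6, -6, 8) → (3, -9, 6, 0) → (-2, 3, -5, 2) → (-12, -1, -11, -8) → (8, 2, -12, 1))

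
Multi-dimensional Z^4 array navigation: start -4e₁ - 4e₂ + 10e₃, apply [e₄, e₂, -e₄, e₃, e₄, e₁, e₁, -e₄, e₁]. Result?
(-1, -3, 11, 0)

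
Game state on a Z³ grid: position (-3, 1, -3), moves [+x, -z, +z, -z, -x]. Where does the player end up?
(-3, 1, -4)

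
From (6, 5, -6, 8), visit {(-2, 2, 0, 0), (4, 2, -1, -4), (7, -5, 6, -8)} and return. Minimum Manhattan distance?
96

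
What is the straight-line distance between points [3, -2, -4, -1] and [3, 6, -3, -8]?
10.6771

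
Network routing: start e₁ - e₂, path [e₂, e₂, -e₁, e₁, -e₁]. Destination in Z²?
(0, 1)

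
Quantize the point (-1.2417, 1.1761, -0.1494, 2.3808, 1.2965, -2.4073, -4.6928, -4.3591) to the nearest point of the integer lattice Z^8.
(-1, 1, 0, 2, 1, -2, -5, -4)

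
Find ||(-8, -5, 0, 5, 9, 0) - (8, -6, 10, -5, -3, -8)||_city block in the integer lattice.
57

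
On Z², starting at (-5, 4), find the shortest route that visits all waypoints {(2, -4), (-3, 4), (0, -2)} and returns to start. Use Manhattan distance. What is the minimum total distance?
30
(one optimal route: (-5, 4) → (2, -4) → (0, -2) → (-3, 4) → (-5, 4))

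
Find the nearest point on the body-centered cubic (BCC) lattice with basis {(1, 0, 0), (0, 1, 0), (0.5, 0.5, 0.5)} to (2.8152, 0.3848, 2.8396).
(3, 0, 3)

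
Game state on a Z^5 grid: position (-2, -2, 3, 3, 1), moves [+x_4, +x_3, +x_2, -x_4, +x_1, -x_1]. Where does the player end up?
(-2, -1, 4, 3, 1)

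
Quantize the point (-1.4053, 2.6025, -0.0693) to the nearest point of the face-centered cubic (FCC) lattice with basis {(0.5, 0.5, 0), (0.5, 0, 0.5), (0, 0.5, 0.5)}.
(-1.5, 2.5, 0)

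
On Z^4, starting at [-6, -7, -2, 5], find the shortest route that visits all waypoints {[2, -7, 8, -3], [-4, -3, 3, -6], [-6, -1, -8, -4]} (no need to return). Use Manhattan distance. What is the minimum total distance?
56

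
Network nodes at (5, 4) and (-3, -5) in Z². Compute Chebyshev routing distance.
9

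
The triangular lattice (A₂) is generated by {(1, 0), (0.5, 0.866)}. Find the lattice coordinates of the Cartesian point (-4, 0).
-4b₁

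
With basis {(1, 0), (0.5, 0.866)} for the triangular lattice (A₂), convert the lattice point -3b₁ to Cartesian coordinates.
(-3, 0)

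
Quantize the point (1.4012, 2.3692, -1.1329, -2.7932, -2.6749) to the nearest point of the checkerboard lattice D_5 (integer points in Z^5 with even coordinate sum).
(1, 2, -1, -3, -3)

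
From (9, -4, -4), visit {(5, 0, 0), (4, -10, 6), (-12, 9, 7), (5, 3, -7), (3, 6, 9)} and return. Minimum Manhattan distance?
118
(one optimal route: (9, -4, -4) → (4, -10, 6) → (-12, 9, 7) → (3, 6, 9) → (5, 0, 0) → (5, 3, -7) → (9, -4, -4))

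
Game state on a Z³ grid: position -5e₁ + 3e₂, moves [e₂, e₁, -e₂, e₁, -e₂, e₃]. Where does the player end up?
(-3, 2, 1)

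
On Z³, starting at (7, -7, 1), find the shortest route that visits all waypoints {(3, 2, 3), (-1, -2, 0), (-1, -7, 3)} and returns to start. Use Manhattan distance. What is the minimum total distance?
44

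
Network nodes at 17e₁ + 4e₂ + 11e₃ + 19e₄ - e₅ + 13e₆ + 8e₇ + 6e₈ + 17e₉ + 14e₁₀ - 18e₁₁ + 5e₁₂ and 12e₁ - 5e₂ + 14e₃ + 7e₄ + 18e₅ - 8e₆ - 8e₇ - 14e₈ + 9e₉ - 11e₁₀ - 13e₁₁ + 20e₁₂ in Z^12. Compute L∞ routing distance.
25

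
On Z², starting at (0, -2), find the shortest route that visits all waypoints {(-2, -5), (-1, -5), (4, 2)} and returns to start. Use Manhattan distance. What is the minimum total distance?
26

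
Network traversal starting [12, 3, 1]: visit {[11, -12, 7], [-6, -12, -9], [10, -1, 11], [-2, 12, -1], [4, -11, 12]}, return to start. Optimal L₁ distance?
138
(one optimal route: (12, 3, 1) → (10, -1, 11) → (11, -12, 7) → (4, -11, 12) → (-6, -12, -9) → (-2, 12, -1) → (12, 3, 1))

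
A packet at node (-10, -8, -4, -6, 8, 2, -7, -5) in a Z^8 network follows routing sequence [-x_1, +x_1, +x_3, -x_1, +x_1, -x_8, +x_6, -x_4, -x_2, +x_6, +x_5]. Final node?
(-10, -9, -3, -7, 9, 4, -7, -6)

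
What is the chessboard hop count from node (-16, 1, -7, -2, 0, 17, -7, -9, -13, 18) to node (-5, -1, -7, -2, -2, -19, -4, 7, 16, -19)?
37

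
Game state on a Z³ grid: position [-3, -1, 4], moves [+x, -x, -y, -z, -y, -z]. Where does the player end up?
(-3, -3, 2)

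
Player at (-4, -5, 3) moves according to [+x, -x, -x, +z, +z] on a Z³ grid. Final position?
(-5, -5, 5)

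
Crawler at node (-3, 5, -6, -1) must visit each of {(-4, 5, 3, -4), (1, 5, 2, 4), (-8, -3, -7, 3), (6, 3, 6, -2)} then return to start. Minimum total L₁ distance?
92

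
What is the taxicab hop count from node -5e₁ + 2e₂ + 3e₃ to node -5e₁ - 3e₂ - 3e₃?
11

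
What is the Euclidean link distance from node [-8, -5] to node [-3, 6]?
12.083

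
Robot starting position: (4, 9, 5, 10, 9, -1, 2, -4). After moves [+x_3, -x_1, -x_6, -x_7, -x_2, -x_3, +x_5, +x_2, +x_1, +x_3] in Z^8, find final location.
(4, 9, 6, 10, 10, -2, 1, -4)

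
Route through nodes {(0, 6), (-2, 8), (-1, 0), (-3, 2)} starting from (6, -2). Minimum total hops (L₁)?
24
(one optimal route: (6, -2) → (-1, 0) → (-3, 2) → (0, 6) → (-2, 8))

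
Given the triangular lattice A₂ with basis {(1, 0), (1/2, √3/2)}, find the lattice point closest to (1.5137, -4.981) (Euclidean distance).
(2, -5.196)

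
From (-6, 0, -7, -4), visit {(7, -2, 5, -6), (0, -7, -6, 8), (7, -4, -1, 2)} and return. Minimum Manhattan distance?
92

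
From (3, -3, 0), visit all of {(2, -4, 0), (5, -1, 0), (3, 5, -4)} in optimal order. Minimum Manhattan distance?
20
(one optimal route: (3, -3, 0) → (2, -4, 0) → (5, -1, 0) → (3, 5, -4))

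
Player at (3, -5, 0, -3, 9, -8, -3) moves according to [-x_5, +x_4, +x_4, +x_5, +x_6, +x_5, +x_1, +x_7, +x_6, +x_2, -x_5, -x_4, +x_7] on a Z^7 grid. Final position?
(4, -4, 0, -2, 9, -6, -1)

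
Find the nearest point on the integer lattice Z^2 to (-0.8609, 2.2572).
(-1, 2)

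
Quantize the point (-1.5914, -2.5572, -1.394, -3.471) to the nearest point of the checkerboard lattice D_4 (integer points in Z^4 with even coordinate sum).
(-2, -3, -1, -4)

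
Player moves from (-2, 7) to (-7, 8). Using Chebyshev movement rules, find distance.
5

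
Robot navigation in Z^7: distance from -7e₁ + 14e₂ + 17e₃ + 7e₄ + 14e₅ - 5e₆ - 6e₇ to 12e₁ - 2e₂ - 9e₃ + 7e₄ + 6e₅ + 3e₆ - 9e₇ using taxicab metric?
80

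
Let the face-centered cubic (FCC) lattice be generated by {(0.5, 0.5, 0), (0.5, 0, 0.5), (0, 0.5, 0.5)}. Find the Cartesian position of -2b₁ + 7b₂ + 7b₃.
(2.5, 2.5, 7)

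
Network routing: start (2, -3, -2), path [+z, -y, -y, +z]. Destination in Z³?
(2, -5, 0)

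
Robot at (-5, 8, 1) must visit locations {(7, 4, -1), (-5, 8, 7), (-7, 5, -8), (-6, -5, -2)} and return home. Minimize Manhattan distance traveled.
84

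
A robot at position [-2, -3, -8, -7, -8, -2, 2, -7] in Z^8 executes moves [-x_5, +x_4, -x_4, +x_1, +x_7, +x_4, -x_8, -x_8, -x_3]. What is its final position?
(-1, -3, -9, -6, -9, -2, 3, -9)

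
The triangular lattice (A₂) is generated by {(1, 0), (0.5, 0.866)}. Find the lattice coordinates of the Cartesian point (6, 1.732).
5b₁ + 2b₂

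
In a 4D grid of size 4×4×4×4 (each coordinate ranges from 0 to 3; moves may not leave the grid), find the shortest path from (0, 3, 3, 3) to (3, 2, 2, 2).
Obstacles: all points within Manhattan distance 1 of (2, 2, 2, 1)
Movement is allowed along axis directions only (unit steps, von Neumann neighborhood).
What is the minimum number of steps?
6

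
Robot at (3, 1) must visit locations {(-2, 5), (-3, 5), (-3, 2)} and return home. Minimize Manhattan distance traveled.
20
(one optimal route: (3, 1) → (-2, 5) → (-3, 5) → (-3, 2) → (3, 1))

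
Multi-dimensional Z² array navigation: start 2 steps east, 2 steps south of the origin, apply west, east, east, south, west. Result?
(2, -3)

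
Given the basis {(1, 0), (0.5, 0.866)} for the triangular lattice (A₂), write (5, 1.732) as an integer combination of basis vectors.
4b₁ + 2b₂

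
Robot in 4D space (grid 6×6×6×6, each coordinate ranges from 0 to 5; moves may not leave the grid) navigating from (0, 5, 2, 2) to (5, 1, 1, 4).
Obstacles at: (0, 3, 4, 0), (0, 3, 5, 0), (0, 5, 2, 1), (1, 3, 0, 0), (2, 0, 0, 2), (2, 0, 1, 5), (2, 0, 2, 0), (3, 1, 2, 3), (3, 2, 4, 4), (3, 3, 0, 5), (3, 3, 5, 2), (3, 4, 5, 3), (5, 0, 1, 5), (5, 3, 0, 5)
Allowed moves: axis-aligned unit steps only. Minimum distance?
12
(one shortest path: (0, 5, 2, 2) → (1, 5, 2, 2) → (2, 5, 2, 2) → (3, 5, 2, 2) → (4, 5, 2, 2) → (5, 5, 2, 2) → (5, 4, 2, 2) → (5, 3, 2, 2) → (5, 2, 2, 2) → (5, 1, 2, 2) → (5, 1, 1, 2) → (5, 1, 1, 3) → (5, 1, 1, 4))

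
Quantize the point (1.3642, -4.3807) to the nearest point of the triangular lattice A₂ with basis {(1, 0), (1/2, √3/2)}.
(1.5, -4.33)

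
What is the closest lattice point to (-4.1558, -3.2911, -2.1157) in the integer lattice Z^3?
(-4, -3, -2)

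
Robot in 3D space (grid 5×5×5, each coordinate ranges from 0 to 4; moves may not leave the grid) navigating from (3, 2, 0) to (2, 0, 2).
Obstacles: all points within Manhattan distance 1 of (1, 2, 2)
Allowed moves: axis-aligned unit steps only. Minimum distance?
5
(one shortest path: (3, 2, 0) → (2, 2, 0) → (2, 1, 0) → (2, 0, 0) → (2, 0, 1) → (2, 0, 2))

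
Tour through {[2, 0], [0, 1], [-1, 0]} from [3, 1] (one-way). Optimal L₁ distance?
7
(one optimal route: (3, 1) → (2, 0) → (0, 1) → (-1, 0))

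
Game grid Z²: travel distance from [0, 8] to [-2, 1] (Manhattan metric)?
9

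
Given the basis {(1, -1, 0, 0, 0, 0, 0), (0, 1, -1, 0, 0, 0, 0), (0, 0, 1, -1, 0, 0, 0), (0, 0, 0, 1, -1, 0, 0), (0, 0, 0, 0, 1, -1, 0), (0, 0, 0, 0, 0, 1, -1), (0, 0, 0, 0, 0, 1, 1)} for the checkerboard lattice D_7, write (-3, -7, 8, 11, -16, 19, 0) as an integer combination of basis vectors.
-3b₁ - 10b₂ - 2b₃ + 9b₄ - 7b₅ + 6b₆ + 6b₇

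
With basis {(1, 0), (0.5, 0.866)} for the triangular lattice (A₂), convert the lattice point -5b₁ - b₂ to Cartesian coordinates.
(-5.5, -0.866)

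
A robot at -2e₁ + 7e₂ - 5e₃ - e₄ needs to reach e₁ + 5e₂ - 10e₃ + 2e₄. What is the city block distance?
13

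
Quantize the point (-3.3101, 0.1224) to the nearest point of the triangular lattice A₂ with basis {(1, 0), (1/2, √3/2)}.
(-3, 0)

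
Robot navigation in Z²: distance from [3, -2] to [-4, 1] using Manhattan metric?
10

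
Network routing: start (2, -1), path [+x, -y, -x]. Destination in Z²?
(2, -2)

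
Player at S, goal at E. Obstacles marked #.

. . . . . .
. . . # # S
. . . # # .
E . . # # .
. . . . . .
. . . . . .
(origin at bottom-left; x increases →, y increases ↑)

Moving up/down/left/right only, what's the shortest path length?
9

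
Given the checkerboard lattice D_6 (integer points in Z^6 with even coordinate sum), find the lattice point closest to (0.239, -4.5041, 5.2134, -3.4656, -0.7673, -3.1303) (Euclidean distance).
(0, -4, 5, -3, -1, -3)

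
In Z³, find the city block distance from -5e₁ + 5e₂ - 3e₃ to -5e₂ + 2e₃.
20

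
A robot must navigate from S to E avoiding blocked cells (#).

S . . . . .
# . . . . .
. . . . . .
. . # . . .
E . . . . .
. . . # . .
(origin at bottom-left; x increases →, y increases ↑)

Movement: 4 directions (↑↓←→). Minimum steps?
6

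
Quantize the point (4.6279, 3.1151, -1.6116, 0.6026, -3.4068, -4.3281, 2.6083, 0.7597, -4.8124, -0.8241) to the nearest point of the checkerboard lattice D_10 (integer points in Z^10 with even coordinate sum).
(5, 3, -2, 1, -3, -4, 3, 1, -5, -1)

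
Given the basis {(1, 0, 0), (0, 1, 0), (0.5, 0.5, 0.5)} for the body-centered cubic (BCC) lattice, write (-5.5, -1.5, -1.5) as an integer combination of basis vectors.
-4b₁ - 3b₃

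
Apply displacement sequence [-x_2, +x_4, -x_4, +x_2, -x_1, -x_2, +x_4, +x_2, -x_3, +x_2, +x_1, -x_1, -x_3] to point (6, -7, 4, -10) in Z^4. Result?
(5, -6, 2, -9)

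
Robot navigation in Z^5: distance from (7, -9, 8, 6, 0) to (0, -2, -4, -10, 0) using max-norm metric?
16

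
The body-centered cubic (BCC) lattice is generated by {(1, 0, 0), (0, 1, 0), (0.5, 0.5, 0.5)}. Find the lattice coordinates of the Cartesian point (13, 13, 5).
8b₁ + 8b₂ + 10b₃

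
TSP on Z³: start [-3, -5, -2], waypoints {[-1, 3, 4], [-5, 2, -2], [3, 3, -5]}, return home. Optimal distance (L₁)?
50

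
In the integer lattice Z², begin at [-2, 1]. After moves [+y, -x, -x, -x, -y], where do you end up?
(-5, 1)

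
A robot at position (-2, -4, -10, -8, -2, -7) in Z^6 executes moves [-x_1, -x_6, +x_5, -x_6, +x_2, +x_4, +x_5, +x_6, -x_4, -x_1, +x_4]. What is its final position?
(-4, -3, -10, -7, 0, -8)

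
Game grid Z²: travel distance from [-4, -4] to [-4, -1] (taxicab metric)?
3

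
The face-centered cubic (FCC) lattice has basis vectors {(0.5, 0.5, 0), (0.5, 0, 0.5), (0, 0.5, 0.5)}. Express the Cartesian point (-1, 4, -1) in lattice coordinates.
4b₁ - 6b₂ + 4b₃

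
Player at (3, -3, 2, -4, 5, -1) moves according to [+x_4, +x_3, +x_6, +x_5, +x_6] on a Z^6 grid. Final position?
(3, -3, 3, -3, 6, 1)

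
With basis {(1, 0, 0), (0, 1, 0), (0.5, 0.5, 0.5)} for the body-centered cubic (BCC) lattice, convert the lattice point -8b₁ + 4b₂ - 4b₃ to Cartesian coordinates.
(-10, 2, -2)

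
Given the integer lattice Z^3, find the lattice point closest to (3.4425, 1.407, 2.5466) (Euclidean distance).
(3, 1, 3)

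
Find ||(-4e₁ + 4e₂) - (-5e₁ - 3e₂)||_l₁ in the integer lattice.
8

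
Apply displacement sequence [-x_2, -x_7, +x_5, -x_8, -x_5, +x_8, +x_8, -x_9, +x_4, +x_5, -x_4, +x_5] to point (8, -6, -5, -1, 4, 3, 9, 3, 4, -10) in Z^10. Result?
(8, -7, -5, -1, 6, 3, 8, 4, 3, -10)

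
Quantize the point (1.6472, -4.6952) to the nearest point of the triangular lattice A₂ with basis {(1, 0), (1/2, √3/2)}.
(1.5, -4.33)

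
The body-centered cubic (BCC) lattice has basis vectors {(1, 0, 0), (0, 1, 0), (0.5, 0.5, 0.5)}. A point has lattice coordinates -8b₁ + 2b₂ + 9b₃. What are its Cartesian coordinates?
(-3.5, 6.5, 4.5)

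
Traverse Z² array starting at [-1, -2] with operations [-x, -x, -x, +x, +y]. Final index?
(-3, -1)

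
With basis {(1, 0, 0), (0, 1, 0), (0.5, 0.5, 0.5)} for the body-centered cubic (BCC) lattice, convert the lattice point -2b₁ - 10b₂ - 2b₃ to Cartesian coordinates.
(-3, -11, -1)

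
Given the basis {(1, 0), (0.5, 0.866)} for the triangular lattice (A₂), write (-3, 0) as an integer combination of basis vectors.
-3b₁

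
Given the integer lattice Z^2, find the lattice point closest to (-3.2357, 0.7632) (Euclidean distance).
(-3, 1)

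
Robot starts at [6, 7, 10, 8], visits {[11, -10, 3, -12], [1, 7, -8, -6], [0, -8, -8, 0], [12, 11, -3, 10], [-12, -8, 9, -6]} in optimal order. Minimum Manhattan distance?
155
(one optimal route: (6, 7, 10, 8) → (12, 11, -3, 10) → (1, 7, -8, -6) → (0, -8, -8, 0) → (-12, -8, 9, -6) → (11, -10, 3, -12))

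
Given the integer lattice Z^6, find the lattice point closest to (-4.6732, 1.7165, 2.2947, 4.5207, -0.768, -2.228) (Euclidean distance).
(-5, 2, 2, 5, -1, -2)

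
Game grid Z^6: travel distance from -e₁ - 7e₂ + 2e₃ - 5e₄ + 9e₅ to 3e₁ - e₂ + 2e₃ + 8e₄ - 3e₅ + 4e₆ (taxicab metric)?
39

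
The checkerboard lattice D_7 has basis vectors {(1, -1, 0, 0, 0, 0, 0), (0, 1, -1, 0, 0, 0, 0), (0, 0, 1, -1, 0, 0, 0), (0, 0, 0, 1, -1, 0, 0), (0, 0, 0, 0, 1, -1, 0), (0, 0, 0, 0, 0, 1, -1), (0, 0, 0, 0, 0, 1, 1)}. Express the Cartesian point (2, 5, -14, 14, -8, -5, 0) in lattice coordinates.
2b₁ + 7b₂ - 7b₃ + 7b₄ - b₅ - 3b₆ - 3b₇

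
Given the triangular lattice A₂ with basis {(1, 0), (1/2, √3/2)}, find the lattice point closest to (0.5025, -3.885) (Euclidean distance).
(0.5, -4.33)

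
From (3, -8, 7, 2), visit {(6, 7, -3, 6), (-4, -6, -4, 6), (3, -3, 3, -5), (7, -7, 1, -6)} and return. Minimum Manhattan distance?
106
(one optimal route: (3, -8, 7, 2) → (-4, -6, -4, 6) → (6, 7, -3, 6) → (7, -7, 1, -6) → (3, -3, 3, -5) → (3, -8, 7, 2))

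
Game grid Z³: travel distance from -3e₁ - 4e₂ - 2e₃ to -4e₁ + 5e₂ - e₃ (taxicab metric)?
11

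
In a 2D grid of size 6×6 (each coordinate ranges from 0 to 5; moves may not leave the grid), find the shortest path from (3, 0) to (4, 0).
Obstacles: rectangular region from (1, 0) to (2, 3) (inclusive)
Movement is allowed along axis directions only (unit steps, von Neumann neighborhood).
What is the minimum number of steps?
1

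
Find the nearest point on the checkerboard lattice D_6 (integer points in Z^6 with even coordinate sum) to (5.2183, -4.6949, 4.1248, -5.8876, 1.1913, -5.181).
(5, -5, 4, -6, 1, -5)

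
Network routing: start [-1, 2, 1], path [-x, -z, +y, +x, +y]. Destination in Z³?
(-1, 4, 0)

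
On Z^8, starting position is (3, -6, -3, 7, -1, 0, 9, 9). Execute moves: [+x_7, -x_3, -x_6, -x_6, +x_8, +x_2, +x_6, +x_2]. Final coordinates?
(3, -4, -4, 7, -1, -1, 10, 10)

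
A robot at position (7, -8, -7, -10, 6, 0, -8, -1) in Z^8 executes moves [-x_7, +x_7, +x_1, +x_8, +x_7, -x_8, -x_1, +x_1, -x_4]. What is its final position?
(8, -8, -7, -11, 6, 0, -7, -1)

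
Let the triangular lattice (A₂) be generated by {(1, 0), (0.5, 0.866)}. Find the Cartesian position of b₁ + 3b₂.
(2.5, 2.598)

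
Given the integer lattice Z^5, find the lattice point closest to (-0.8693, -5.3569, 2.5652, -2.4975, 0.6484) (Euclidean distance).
(-1, -5, 3, -2, 1)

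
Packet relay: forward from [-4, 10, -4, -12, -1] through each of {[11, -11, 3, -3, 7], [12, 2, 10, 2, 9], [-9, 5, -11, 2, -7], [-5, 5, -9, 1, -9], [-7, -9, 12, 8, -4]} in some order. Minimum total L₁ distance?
168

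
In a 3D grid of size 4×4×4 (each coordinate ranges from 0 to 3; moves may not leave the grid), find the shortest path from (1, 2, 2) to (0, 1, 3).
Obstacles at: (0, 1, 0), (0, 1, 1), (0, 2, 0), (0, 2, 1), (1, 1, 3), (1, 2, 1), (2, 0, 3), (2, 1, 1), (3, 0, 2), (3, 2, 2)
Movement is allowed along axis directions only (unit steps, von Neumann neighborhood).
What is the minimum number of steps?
3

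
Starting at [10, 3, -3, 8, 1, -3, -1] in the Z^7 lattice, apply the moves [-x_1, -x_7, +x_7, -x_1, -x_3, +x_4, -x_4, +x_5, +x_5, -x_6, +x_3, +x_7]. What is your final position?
(8, 3, -3, 8, 3, -4, 0)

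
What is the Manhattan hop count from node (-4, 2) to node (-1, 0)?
5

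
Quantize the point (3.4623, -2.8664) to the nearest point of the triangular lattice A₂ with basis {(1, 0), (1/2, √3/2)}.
(3.5, -2.598)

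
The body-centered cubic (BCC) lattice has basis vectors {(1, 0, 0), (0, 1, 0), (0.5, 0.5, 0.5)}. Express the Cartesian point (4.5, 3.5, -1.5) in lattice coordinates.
6b₁ + 5b₂ - 3b₃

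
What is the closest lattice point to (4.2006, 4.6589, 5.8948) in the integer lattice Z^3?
(4, 5, 6)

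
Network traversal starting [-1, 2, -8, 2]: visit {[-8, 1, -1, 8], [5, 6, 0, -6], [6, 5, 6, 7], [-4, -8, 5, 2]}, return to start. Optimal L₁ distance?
122
(one optimal route: (-1, 2, -8, 2) → (-8, 1, -1, 8) → (-4, -8, 5, 2) → (6, 5, 6, 7) → (5, 6, 0, -6) → (-1, 2, -8, 2))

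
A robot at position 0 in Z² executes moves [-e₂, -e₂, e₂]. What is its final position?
(0, -1)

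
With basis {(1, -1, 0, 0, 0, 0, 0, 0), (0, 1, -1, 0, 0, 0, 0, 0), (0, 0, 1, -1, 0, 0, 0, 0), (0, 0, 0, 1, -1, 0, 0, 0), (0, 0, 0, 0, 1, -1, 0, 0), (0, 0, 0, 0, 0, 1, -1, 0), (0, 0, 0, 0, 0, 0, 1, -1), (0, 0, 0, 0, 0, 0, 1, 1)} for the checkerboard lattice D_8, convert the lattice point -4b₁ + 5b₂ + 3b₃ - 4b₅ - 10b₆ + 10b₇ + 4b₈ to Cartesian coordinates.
(-4, 9, -2, -3, -4, -6, 24, -6)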